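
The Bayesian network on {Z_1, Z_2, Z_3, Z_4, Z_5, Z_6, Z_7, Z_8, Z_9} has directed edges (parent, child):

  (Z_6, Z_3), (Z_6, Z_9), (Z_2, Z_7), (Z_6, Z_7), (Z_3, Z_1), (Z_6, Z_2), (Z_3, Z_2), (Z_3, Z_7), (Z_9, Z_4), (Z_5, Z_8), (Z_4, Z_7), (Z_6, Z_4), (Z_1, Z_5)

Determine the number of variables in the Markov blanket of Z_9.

By definition, MB(Z_9) is built from Z_9's parents, Z_9's children, and the co-parents of Z_9.
Pa(Z_9) = {Z_6}.
Children of Z_9: Z_4.
Other parents of Z_9's children:
  Z_4: Z_6
MB(Z_9) = {Z_4, Z_6}, which has 2 nodes.

2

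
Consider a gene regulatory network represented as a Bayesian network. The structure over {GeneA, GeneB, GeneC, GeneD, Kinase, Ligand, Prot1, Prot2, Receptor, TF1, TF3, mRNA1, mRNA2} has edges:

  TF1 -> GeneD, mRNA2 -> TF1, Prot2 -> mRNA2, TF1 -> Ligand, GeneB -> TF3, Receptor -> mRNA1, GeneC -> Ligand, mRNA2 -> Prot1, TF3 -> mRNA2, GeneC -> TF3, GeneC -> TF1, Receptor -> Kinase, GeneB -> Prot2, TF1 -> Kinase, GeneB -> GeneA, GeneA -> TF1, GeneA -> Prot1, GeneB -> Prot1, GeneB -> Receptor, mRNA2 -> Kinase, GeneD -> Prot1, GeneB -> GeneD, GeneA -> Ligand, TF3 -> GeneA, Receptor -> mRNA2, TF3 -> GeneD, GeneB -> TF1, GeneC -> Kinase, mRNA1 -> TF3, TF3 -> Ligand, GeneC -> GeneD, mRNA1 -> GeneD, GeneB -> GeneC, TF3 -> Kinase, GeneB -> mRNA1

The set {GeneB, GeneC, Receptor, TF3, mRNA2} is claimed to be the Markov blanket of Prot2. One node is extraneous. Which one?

GeneC

The Markov blanket of a node is its parents, its children, and the other parents of its children.
Parents of Prot2: GeneB.
Prot2 has child mRNA2.
Parents of each child, excluding Prot2:
  mRNA2: Receptor, TF3
MB(Prot2) = {GeneB, Receptor, TF3, mRNA2}.
GeneC is neither a parent, child, nor co-parent of Prot2, so it does not belong.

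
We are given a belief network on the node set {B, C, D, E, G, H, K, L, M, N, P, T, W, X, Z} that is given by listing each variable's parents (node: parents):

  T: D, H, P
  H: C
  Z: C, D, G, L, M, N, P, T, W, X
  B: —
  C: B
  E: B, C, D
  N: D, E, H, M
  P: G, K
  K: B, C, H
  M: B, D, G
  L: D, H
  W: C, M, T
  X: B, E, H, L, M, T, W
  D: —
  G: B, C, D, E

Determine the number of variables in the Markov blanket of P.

12

A node's Markov blanket = Pa ∪ Ch ∪ (parents of Ch other than the node itself).
Ch(P) = {T, Z}.
P's parents: G, K.
Other parents of P's children:
  T's other parents are D, H.
  parents(Z) \ {P} = {C, D, G, L, M, N, T, W, X}.
MB(P) = {C, D, G, H, K, L, M, N, T, W, X, Z}, which has 12 nodes.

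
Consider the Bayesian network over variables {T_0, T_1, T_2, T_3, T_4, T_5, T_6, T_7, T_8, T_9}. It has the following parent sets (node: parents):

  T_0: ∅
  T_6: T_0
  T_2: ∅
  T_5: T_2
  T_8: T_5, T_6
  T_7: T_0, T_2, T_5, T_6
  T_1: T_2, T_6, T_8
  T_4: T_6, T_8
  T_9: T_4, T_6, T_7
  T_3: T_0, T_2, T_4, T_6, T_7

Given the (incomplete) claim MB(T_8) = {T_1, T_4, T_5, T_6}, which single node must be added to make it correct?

By definition, MB(T_8) is built from T_8's parents, T_8's children, and the co-parents of T_8.
T_8's parents: T_5, T_6.
Ch(T_8) = {T_1, T_4}.
Parents of each child, excluding T_8:
  parents(T_1) \ {T_8} = {T_2, T_6}.
  T_4 also has parent T_6.
MB(T_8) = {T_1, T_2, T_4, T_5, T_6}.
Comparing with the claimed set, T_2 is missing.

T_2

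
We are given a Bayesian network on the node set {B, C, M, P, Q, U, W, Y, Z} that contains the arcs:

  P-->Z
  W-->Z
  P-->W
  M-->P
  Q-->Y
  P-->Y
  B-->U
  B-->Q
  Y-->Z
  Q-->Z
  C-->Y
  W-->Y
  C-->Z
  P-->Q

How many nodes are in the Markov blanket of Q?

6

A node's Markov blanket = Pa ∪ Ch ∪ (parents of Ch other than the node itself).
Ch(Q) = {Y, Z}.
Q's parents: B, P.
Co-parents of Q (other parents of its children):
  Y: C, P, W
  Z: C, P, W, Y
MB(Q) = {B, C, P, W, Y, Z}, which has 6 nodes.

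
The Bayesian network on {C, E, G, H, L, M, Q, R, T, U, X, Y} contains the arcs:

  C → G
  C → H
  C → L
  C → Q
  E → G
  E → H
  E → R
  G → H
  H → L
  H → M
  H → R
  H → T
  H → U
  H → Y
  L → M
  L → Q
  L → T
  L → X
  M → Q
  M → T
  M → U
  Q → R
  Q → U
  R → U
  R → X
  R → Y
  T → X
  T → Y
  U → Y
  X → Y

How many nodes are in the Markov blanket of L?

7

Recall MB(v) = parents ∪ children ∪ spouses, where spouses are the other parents of v's children.
L's parents: C, H.
L has children M, Q, T, X.
For each child, the remaining parents (spouses of L):
  parents(M) \ {L} = {H}.
  Q also has parents C, M.
  T also has parents H, M.
  parents(X) \ {L} = {R, T}.
MB(L) = {C, H, M, Q, R, T, X}, which has 7 nodes.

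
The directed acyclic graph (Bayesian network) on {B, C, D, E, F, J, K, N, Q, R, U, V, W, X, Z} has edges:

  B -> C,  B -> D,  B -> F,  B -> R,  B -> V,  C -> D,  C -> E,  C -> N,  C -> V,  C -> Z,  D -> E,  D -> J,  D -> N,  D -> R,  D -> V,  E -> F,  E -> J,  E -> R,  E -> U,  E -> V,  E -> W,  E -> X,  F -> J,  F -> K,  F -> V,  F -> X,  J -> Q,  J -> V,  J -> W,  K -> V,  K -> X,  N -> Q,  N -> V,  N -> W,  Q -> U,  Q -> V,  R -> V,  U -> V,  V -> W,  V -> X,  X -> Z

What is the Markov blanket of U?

Pa(U) = {E, Q}.
U has child V.
Parents of each child, excluding U:
  V: B, C, D, E, F, J, K, N, Q, R
Union: {E, Q} ∪ {V} ∪ {B, C, D, E, F, J, K, N, Q, R} = {B, C, D, E, F, J, K, N, Q, R, V}.

{B, C, D, E, F, J, K, N, Q, R, V}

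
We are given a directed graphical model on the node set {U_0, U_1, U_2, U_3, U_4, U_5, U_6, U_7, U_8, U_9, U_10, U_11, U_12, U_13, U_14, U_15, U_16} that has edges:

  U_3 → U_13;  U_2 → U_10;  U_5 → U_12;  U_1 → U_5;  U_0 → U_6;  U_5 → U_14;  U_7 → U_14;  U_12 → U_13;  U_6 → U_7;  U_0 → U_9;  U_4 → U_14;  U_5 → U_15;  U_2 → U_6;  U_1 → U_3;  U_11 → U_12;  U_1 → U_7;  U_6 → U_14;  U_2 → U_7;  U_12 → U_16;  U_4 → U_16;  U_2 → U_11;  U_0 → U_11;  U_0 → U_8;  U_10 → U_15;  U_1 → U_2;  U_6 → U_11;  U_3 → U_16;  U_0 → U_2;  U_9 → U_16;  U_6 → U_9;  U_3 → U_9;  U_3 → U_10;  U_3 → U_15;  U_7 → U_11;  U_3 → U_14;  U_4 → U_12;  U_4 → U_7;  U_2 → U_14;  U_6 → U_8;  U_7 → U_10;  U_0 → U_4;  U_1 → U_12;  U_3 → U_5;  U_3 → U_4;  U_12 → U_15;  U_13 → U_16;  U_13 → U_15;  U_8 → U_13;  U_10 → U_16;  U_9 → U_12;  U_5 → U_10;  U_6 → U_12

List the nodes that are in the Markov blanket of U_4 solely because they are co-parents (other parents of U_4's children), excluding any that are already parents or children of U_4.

Children of U_4: U_7, U_12, U_14, U_16.
  U_7's other parents are U_1, U_2, U_6.
  parents(U_12) \ {U_4} = {U_1, U_5, U_6, U_9, U_11}.
  parents(U_14) \ {U_4} = {U_2, U_3, U_5, U_6, U_7}.
  U_16's other parents are U_3, U_9, U_10, U_12, U_13.
Excluding nodes already adjacent to U_4 (U_0, U_3, U_7, U_12, U_14, U_16), the co-parent-only contribution is {U_1, U_2, U_5, U_6, U_9, U_10, U_11, U_13}.

{U_1, U_2, U_5, U_6, U_9, U_10, U_11, U_13}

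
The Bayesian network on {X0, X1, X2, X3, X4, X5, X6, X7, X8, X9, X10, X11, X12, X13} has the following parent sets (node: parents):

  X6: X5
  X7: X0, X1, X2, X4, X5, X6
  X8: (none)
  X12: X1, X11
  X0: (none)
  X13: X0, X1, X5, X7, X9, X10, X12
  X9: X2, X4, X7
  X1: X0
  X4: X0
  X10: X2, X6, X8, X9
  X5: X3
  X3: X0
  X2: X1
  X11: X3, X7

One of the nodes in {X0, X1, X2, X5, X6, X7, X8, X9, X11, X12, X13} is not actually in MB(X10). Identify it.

X11

Recall MB(v) = parents ∪ children ∪ spouses, where spouses are the other parents of v's children.
Children of X10: X13.
Parents of X10: X2, X6, X8, X9.
Co-parents of X10 (other parents of its children):
  X13 also has parents X0, X1, X5, X7, X9, X12.
MB(X10) = {X0, X1, X2, X5, X6, X7, X8, X9, X12, X13}.
X11 is neither a parent, child, nor co-parent of X10, so it does not belong.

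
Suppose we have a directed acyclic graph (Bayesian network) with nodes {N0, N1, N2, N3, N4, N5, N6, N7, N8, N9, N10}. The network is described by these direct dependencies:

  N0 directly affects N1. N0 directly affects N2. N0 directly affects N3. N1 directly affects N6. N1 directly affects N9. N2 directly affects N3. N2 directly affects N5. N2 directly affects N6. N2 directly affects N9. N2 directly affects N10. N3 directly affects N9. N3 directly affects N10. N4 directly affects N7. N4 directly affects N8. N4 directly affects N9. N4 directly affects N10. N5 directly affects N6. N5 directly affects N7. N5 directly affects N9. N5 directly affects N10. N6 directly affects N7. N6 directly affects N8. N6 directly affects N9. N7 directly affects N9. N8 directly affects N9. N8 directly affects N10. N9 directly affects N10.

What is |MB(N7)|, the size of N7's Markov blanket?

8

N7 has parents N4, N5, N6.
N7's children: N9.
For each child, the remaining parents (spouses of N7):
  N9's other parents are N1, N2, N3, N4, N5, N6, N8.
MB(N7) = {N1, N2, N3, N4, N5, N6, N8, N9}, which has 8 nodes.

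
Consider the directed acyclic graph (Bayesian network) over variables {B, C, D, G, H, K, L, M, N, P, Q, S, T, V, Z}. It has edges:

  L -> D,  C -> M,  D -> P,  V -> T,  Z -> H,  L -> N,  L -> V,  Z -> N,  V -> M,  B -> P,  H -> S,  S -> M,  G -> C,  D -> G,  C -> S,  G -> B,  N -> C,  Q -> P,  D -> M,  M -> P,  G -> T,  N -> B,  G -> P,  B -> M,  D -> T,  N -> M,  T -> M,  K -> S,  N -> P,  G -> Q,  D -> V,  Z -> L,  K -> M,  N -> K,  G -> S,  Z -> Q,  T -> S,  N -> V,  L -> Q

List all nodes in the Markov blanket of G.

{B, C, D, H, K, L, M, N, P, Q, S, T, V, Z}

Pa(G) = {D}.
G's children: B, C, P, Q, S, T.
For each child, the remaining parents (spouses of G):
  T's other parents are D, V.
  Q's other parents are L, Z.
  C also has parent N.
  parents(B) \ {G} = {N}.
  S also has parents C, H, K, T.
  P also has parents B, D, M, N, Q.
So the Markov blanket of G is {B, C, D, H, K, L, M, N, P, Q, S, T, V, Z}.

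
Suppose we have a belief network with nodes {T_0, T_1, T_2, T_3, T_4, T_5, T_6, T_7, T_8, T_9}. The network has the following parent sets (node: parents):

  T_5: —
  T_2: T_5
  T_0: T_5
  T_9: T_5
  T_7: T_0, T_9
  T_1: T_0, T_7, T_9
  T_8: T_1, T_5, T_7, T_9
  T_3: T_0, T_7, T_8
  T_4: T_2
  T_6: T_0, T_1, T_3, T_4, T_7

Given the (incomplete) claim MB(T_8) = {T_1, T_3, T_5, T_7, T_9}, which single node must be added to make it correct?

T_0

The Markov blanket of a node is its parents, its children, and the other parents of its children.
T_8's parents: T_1, T_5, T_7, T_9.
T_8's children: T_3.
For each child, the remaining parents (spouses of T_8):
  parents(T_3) \ {T_8} = {T_0, T_7}.
MB(T_8) = {T_0, T_1, T_3, T_5, T_7, T_9}.
Comparing with the claimed set, T_0 is missing.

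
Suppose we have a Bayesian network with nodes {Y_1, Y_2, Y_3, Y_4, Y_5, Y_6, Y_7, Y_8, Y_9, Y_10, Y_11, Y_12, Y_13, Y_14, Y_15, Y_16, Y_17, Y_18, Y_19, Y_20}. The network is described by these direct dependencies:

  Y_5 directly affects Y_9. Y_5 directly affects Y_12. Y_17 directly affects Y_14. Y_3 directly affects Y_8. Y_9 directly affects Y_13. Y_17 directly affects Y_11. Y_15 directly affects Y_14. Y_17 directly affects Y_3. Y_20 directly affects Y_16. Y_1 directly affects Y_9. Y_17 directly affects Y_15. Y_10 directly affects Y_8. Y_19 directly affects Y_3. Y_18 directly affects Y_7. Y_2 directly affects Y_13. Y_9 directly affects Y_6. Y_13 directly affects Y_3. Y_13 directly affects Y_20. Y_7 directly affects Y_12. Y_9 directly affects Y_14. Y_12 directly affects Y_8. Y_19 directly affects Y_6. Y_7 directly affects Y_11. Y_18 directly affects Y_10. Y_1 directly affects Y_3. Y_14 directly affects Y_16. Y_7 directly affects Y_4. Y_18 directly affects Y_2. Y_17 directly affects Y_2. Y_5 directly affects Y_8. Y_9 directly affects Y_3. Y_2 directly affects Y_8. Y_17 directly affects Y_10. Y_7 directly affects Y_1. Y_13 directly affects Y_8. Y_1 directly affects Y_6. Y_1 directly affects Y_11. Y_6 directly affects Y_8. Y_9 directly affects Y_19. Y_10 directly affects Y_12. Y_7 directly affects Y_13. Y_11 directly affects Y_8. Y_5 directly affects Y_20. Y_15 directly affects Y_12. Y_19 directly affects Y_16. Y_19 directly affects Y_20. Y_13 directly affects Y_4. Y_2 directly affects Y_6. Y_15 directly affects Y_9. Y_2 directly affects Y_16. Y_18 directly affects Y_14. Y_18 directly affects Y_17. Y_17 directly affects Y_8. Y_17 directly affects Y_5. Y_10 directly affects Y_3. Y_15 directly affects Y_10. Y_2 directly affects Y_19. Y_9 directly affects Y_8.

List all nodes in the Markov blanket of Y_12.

Children of Y_12: Y_8.
Y_12 has parents Y_5, Y_7, Y_10, Y_15.
Co-parents of Y_12 (other parents of its children):
  Y_8: Y_2, Y_3, Y_5, Y_6, Y_9, Y_10, Y_11, Y_13, Y_17
Union: {Y_5, Y_7, Y_10, Y_15} ∪ {Y_8} ∪ {Y_2, Y_3, Y_5, Y_6, Y_9, Y_10, Y_11, Y_13, Y_17} = {Y_2, Y_3, Y_5, Y_6, Y_7, Y_8, Y_9, Y_10, Y_11, Y_13, Y_15, Y_17}.

{Y_2, Y_3, Y_5, Y_6, Y_7, Y_8, Y_9, Y_10, Y_11, Y_13, Y_15, Y_17}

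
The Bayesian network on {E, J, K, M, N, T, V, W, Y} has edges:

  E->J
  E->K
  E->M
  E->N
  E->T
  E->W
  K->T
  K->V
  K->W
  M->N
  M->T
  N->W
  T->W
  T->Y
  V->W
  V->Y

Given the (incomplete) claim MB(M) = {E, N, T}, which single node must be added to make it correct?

K

A node's Markov blanket = Pa ∪ Ch ∪ (parents of Ch other than the node itself).
Parents of M: E.
Children of M: N, T.
Parents of each child, excluding M:
  parents(N) \ {M} = {E}.
  T's other parents are E, K.
MB(M) = {E, K, N, T}.
Comparing with the claimed set, K is missing.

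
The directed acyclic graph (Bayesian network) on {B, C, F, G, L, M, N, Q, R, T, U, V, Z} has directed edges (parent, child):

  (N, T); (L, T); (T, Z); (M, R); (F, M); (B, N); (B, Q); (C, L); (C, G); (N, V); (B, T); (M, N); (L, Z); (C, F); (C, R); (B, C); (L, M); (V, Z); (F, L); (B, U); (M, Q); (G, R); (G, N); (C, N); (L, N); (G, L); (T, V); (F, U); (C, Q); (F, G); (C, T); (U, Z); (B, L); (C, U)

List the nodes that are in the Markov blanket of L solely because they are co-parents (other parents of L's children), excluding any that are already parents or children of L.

{U, V}

Children of L: M, N, T, Z.
  M also has parent F.
  N also has parents B, C, G, M.
  parents(T) \ {L} = {B, C, N}.
  parents(Z) \ {L} = {T, U, V}.
Excluding nodes already adjacent to L (B, C, F, G, M, N, T, Z), the co-parent-only contribution is {U, V}.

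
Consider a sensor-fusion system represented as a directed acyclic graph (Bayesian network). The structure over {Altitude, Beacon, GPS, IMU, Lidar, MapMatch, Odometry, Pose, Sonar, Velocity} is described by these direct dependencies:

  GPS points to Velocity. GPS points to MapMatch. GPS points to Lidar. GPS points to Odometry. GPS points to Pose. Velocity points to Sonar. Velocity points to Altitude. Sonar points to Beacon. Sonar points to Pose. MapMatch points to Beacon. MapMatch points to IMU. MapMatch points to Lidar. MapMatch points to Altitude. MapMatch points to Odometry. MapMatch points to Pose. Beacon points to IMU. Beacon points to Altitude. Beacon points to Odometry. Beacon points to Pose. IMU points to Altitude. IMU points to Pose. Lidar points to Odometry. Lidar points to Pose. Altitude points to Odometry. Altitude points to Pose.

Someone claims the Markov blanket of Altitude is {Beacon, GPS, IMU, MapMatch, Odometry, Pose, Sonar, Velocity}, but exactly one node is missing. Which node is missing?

Recall MB(v) = parents ∪ children ∪ spouses, where spouses are the other parents of v's children.
Altitude's children: Odometry, Pose.
Parents of Altitude: Beacon, IMU, MapMatch, Velocity.
Other parents of Altitude's children:
  Odometry's other parents are Beacon, GPS, Lidar, MapMatch.
  Pose also has parents Beacon, GPS, IMU, Lidar, MapMatch, Sonar.
MB(Altitude) = {Beacon, GPS, IMU, Lidar, MapMatch, Odometry, Pose, Sonar, Velocity}.
Comparing with the claimed set, Lidar is missing.

Lidar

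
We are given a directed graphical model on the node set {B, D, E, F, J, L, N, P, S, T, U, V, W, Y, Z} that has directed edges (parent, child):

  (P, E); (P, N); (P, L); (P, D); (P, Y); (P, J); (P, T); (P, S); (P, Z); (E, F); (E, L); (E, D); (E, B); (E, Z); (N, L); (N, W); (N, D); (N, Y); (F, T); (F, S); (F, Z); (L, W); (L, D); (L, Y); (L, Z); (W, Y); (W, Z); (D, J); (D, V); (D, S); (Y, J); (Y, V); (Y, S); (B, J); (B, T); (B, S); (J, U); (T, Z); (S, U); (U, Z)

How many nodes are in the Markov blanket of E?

The Markov blanket of a node is its parents, its children, and the other parents of its children.
E has parent P.
E's children: B, D, F, L, Z.
Other parents of E's children:
  F: —
  L: N, P
  D: L, N, P
  B: —
  Z: F, L, P, T, U, W
MB(E) = {B, D, F, L, N, P, T, U, W, Z}, which has 10 nodes.

10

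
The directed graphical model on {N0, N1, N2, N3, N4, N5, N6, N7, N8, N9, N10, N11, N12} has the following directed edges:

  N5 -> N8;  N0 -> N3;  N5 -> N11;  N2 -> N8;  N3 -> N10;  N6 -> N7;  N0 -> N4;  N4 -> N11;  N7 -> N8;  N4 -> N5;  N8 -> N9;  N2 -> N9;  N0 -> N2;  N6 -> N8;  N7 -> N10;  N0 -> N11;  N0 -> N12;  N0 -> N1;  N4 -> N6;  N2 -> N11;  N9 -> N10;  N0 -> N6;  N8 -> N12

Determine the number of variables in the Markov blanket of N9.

5

Ch(N9) = {N10}.
N9 has parents N2, N8.
Co-parents of N9 (other parents of its children):
  parents(N10) \ {N9} = {N3, N7}.
MB(N9) = {N2, N3, N7, N8, N10}, which has 5 nodes.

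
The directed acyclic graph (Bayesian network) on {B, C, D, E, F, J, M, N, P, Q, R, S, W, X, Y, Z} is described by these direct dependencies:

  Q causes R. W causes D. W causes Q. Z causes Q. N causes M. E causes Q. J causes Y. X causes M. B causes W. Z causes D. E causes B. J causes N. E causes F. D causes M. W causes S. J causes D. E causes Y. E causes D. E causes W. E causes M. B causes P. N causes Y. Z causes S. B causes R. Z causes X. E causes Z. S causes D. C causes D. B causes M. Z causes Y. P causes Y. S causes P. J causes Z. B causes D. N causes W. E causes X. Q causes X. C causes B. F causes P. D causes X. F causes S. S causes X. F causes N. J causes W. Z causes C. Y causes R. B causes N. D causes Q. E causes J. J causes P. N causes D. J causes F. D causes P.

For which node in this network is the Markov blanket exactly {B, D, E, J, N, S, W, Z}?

C

The target node must have every member of {B, D, E, J, N, S, W, Z} as a parent, child, or co-parent, and no others.
Parents of C: Z; children: B, D; co-parents: B, E, J, N, S, W, Z.
These exactly cover the given set, so the node is C.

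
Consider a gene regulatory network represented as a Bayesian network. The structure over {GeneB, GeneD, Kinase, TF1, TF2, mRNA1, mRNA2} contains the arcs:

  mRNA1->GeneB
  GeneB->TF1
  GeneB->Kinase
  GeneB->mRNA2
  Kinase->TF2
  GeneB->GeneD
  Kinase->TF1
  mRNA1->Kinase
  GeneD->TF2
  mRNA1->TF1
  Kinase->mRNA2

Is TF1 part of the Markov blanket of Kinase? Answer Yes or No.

Yes

TF1 is a child of Kinase.
So TF1 ∈ MB(Kinase).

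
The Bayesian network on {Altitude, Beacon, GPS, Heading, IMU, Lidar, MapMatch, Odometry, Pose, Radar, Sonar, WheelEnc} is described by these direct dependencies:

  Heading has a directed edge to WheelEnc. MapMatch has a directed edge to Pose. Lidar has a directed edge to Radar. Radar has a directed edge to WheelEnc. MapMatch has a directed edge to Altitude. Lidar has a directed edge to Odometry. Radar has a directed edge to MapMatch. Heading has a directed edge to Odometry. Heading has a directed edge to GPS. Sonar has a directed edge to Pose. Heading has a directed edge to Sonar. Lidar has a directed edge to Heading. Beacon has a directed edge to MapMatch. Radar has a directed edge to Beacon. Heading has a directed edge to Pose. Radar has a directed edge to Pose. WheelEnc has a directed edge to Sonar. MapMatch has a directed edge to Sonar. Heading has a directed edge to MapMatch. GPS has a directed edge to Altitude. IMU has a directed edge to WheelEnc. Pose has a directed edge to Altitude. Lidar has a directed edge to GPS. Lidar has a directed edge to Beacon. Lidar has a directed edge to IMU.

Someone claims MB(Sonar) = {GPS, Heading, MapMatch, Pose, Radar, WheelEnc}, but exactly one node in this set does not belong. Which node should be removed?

Sonar's children: Pose.
Sonar has parents Heading, MapMatch, WheelEnc.
Other parents of Sonar's children:
  parents(Pose) \ {Sonar} = {Heading, MapMatch, Radar}.
MB(Sonar) = {Heading, MapMatch, Pose, Radar, WheelEnc}.
GPS is neither a parent, child, nor co-parent of Sonar, so it does not belong.

GPS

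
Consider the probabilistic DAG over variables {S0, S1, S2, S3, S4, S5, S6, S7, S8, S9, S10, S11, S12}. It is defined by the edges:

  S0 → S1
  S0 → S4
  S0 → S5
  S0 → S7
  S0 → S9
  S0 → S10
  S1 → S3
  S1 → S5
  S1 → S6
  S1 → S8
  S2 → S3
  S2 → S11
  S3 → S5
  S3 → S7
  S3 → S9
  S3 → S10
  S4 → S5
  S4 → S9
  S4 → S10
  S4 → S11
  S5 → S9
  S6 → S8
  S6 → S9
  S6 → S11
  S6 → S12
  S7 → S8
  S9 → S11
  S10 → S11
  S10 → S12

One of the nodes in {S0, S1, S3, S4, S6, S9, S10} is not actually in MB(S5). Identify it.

S5 has child S9.
S5 has parents S0, S1, S3, S4.
For each child, the remaining parents (spouses of S5):
  S9: S0, S3, S4, S6
MB(S5) = {S0, S1, S3, S4, S6, S9}.
S10 is neither a parent, child, nor co-parent of S5, so it does not belong.

S10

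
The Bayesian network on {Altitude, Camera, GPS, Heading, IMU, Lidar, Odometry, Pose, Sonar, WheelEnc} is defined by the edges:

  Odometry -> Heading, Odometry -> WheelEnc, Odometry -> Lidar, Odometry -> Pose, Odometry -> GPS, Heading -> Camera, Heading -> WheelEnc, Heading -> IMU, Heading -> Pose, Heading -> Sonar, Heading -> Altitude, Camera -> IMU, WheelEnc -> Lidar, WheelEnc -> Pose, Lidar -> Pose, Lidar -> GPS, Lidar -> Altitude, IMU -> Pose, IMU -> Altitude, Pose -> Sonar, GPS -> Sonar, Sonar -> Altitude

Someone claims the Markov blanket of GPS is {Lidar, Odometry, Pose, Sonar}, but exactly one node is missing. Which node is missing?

Pa(GPS) = {Lidar, Odometry}.
Ch(GPS) = {Sonar}.
Co-parents of GPS (other parents of its children):
  Sonar's other parents are Heading, Pose.
MB(GPS) = {Heading, Lidar, Odometry, Pose, Sonar}.
Comparing with the claimed set, Heading is missing.

Heading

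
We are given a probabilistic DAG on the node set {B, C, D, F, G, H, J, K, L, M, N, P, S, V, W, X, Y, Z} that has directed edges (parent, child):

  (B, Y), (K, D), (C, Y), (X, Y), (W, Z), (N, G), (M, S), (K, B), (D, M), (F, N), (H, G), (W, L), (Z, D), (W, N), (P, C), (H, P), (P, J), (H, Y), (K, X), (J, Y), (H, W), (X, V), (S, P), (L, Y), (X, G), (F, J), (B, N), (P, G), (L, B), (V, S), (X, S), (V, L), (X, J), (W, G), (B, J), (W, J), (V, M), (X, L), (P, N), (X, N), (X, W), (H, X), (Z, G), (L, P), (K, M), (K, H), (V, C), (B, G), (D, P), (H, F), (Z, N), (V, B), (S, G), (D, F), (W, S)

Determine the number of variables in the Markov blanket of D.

Recall MB(v) = parents ∪ children ∪ spouses, where spouses are the other parents of v's children.
D's parents: K, Z.
Children of D: F, M, P.
Parents of each child, excluding D:
  M's other parents are K, V.
  F's other parent is H.
  parents(P) \ {D} = {H, L, S}.
MB(D) = {F, H, K, L, M, P, S, V, Z}, which has 9 nodes.

9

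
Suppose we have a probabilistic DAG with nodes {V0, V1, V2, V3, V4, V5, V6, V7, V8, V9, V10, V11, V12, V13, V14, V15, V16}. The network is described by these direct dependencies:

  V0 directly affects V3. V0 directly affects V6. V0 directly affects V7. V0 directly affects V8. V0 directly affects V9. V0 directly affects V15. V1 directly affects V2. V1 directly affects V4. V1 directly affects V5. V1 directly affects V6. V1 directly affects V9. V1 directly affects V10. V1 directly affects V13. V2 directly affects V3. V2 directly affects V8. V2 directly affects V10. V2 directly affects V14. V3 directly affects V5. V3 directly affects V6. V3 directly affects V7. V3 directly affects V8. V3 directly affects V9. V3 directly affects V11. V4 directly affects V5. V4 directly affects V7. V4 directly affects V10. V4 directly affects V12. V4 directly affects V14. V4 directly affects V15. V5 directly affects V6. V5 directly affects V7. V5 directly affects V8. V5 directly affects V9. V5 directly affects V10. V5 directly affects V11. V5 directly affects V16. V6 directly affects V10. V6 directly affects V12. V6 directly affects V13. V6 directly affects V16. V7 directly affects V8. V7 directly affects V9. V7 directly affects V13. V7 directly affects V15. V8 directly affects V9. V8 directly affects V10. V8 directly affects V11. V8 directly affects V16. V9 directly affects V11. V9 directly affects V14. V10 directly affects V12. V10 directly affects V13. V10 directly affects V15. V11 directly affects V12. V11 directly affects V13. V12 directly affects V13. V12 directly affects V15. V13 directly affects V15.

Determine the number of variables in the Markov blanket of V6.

13

V6's children: V10, V12, V13, V16.
Parents of V6: V0, V1, V3, V5.
Parents of each child, excluding V6:
  V10 also has parents V1, V2, V4, V5, V8.
  parents(V12) \ {V6} = {V4, V10, V11}.
  V13 also has parents V1, V7, V10, V11, V12.
  parents(V16) \ {V6} = {V5, V8}.
MB(V6) = {V0, V1, V2, V3, V4, V5, V7, V8, V10, V11, V12, V13, V16}, which has 13 nodes.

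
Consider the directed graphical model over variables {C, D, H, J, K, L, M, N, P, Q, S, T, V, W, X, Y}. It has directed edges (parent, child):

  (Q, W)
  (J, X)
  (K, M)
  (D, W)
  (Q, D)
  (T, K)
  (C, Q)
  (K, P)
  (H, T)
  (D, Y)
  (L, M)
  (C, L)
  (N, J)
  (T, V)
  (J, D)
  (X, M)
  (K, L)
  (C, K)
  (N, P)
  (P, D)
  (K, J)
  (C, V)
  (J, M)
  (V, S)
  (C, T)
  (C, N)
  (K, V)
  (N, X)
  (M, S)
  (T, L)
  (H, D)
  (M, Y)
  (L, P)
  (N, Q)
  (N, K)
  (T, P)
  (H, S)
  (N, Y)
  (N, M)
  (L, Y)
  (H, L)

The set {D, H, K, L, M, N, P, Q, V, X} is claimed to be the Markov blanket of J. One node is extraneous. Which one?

A node's Markov blanket = Pa ∪ Ch ∪ (parents of Ch other than the node itself).
J has parents K, N.
Children of J: D, M, X.
Co-parents of J (other parents of its children):
  X: N
  D: H, P, Q
  M: K, L, N, X
MB(J) = {D, H, K, L, M, N, P, Q, X}.
V is neither a parent, child, nor co-parent of J, so it does not belong.

V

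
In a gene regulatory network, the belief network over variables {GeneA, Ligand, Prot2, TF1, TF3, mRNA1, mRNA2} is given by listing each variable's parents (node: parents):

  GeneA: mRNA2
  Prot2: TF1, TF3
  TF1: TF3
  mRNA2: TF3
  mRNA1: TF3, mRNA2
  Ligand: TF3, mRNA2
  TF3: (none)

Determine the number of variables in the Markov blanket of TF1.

2

TF1's parents: TF3.
Children of TF1: Prot2.
Co-parents of TF1 (other parents of its children):
  parents(Prot2) \ {TF1} = {TF3}.
MB(TF1) = {Prot2, TF3}, which has 2 nodes.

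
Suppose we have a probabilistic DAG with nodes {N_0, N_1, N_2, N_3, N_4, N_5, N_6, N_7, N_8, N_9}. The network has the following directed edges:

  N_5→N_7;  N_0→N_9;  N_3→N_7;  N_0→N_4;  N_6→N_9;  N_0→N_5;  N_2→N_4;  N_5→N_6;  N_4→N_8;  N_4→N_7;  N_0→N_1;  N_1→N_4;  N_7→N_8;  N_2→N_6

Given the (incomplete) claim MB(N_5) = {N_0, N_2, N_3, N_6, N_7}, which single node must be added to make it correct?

N_4

By definition, MB(N_5) is built from N_5's parents, N_5's children, and the co-parents of N_5.
Pa(N_5) = {N_0}.
N_5 has children N_6, N_7.
Parents of each child, excluding N_5:
  parents(N_6) \ {N_5} = {N_2}.
  N_7 also has parents N_3, N_4.
MB(N_5) = {N_0, N_2, N_3, N_4, N_6, N_7}.
Comparing with the claimed set, N_4 is missing.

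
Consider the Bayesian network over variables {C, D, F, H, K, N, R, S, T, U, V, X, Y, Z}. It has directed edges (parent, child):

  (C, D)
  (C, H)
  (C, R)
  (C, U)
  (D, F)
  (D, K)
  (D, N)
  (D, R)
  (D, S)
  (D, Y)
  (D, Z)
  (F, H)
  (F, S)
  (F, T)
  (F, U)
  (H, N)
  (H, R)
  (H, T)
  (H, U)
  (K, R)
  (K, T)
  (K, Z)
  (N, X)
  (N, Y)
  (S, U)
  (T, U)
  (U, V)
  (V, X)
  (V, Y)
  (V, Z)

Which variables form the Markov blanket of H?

The Markov blanket of a node is its parents, its children, and the other parents of its children.
H has parents C, F.
H's children: N, R, T, U.
Co-parents of H (other parents of its children):
  N's other parent is D.
  R also has parents C, D, K.
  T's other parents are F, K.
  parents(U) \ {H} = {C, F, S, T}.
MB(H) = {C, D, F, K, N, R, S, T, U}.

{C, D, F, K, N, R, S, T, U}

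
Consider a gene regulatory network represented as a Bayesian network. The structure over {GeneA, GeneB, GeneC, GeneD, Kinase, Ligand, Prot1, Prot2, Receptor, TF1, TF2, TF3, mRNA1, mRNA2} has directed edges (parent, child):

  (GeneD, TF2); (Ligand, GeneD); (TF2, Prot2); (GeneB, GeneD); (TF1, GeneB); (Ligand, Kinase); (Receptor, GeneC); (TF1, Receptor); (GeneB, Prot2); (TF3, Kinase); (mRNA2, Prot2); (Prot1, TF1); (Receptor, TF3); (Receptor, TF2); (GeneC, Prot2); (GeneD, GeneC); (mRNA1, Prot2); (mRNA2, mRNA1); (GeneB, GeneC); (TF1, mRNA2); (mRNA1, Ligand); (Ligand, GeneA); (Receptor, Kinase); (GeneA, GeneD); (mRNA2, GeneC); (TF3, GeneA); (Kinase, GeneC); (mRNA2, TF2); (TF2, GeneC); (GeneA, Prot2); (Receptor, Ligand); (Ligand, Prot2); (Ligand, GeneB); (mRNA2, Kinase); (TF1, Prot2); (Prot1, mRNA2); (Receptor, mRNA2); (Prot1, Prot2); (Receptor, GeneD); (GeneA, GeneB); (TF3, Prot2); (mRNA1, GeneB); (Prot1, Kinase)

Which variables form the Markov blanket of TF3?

{GeneA, GeneB, GeneC, Kinase, Ligand, Prot1, Prot2, Receptor, TF1, TF2, mRNA1, mRNA2}

A node's Markov blanket = Pa ∪ Ch ∪ (parents of Ch other than the node itself).
TF3 has parent Receptor.
Ch(TF3) = {GeneA, Kinase, Prot2}.
Parents of each child, excluding TF3:
  GeneA also has parent Ligand.
  parents(Kinase) \ {TF3} = {Ligand, Prot1, Receptor, mRNA2}.
  parents(Prot2) \ {TF3} = {GeneA, GeneB, GeneC, Ligand, Prot1, TF1, TF2, mRNA1, mRNA2}.
Taking the union gives {GeneA, GeneB, GeneC, Kinase, Ligand, Prot1, Prot2, Receptor, TF1, TF2, mRNA1, mRNA2}.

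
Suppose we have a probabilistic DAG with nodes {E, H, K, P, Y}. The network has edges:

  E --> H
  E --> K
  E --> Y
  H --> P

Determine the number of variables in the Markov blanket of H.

2

A node's Markov blanket = Pa ∪ Ch ∪ (parents of Ch other than the node itself).
H's parents: E.
Ch(H) = {P}.
Co-parents of H (other parents of its children):
  P: no additional parents.
MB(H) = {E, P}, which has 2 nodes.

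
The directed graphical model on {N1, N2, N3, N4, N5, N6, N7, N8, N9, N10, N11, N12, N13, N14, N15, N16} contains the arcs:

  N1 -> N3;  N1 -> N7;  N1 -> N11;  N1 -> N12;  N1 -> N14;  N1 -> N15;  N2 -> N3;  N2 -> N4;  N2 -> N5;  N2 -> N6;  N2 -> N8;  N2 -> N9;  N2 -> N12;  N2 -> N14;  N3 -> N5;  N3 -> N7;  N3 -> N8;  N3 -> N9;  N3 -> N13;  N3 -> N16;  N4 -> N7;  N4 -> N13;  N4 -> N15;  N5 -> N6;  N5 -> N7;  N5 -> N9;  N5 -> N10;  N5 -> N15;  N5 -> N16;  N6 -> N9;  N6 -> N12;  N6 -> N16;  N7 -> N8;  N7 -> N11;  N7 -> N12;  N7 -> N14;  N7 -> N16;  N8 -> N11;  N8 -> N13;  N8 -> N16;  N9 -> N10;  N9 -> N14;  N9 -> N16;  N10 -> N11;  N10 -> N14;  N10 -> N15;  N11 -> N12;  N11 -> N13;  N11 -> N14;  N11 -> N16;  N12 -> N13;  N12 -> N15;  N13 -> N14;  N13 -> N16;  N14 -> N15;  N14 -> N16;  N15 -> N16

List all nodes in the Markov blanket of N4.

Pa(N4) = {N2}.
Ch(N4) = {N7, N13, N15}.
Other parents of N4's children:
  N7: N1, N3, N5
  N13: N3, N8, N11, N12
  N15: N1, N5, N10, N12, N14
Taking the union gives {N1, N2, N3, N5, N7, N8, N10, N11, N12, N13, N14, N15}.

{N1, N2, N3, N5, N7, N8, N10, N11, N12, N13, N14, N15}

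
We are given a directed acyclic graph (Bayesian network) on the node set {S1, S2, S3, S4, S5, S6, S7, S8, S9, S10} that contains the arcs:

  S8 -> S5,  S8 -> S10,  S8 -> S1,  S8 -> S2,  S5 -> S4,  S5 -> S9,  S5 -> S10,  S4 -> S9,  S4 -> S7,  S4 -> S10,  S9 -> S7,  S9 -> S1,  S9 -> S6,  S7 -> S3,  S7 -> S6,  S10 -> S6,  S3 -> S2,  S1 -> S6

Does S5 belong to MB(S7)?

S7's children: S3, S6.
S7's parents: S4, S9.
Other parents of S7's children:
  S3 has no other parent.
  S6's other parents are S1, S9, S10.
MB(S7) = {S1, S3, S4, S6, S9, S10}; S5 is not in this set.

No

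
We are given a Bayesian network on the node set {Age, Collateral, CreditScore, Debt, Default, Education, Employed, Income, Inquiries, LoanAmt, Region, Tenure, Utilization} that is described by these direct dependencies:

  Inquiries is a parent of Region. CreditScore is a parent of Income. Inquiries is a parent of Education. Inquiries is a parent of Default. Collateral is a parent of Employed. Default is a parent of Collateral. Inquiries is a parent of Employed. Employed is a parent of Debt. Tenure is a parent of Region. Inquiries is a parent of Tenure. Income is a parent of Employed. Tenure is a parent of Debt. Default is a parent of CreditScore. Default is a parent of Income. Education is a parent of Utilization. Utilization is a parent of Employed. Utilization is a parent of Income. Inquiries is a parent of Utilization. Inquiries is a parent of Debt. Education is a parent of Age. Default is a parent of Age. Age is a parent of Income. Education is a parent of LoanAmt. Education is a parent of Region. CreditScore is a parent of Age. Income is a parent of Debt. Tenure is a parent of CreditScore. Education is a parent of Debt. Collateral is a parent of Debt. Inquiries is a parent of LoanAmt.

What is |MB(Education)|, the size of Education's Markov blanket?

Recall MB(v) = parents ∪ children ∪ spouses, where spouses are the other parents of v's children.
Ch(Education) = {Age, Debt, LoanAmt, Region, Utilization}.
Pa(Education) = {Inquiries}.
Co-parents of Education (other parents of its children):
  Age: CreditScore, Default
  Region: Inquiries, Tenure
  LoanAmt: Inquiries
  Utilization: Inquiries
  Debt: Collateral, Employed, Income, Inquiries, Tenure
MB(Education) = {Age, Collateral, CreditScore, Debt, Default, Employed, Income, Inquiries, LoanAmt, Region, Tenure, Utilization}, which has 12 nodes.

12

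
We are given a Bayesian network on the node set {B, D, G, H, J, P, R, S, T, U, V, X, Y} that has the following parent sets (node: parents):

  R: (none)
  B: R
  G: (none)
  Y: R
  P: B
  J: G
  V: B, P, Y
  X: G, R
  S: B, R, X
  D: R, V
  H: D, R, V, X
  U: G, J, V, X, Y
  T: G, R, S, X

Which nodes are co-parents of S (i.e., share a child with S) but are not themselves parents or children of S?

{G}

Children of S: T.
  T: G, R, X
Excluding nodes already adjacent to S (B, R, T, X), the co-parent-only contribution is {G}.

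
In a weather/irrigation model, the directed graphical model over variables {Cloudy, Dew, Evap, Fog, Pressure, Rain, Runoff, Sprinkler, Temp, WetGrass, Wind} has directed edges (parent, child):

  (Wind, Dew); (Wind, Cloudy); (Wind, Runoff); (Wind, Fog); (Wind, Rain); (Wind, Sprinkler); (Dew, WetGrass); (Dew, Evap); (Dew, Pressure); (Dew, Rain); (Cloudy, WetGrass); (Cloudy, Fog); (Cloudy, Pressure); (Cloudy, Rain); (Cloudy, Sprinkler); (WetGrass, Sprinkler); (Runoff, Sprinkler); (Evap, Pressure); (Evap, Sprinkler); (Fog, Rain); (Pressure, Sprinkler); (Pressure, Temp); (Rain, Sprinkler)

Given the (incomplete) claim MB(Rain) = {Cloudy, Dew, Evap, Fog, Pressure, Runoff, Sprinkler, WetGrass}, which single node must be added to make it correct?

Rain's parents: Cloudy, Dew, Fog, Wind.
Rain has child Sprinkler.
Parents of each child, excluding Rain:
  Sprinkler also has parents Cloudy, Evap, Pressure, Runoff, WetGrass, Wind.
MB(Rain) = {Cloudy, Dew, Evap, Fog, Pressure, Runoff, Sprinkler, WetGrass, Wind}.
Comparing with the claimed set, Wind is missing.

Wind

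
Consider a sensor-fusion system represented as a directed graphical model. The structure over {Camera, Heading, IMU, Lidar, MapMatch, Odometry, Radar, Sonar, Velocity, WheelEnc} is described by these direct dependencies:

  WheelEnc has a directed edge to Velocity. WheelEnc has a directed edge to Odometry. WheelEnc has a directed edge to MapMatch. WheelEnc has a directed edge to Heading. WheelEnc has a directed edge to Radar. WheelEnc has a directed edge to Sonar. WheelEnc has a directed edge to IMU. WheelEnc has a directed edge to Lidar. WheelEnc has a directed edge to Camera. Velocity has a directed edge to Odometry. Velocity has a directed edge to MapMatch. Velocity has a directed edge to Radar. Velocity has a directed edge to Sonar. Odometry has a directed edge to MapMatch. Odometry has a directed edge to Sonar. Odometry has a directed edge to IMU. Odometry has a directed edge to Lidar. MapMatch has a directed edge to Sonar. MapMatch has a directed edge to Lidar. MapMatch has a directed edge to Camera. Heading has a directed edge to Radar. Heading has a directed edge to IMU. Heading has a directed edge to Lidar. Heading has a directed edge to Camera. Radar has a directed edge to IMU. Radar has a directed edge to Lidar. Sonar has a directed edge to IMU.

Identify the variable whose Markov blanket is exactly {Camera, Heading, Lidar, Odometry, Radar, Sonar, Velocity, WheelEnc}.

The target node must have every member of {Camera, Heading, Lidar, Odometry, Radar, Sonar, Velocity, WheelEnc} as a parent, child, or co-parent, and no others.
Parents of MapMatch: Odometry, Velocity, WheelEnc; children: Camera, Lidar, Sonar; co-parents: Heading, Odometry, Radar, Velocity, WheelEnc.
These exactly cover the given set, so the node is MapMatch.

MapMatch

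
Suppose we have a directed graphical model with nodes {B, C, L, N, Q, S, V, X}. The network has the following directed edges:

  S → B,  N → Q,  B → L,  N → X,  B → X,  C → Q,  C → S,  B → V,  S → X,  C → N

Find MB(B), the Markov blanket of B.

{L, N, S, V, X}

A node's Markov blanket = Pa ∪ Ch ∪ (parents of Ch other than the node itself).
Pa(B) = {S}.
Ch(B) = {L, V, X}.
Other parents of B's children:
  L has no other parent.
  parents(X) \ {B} = {N, S}.
  V: no additional parents.
MB(B) = {L, N, S, V, X}.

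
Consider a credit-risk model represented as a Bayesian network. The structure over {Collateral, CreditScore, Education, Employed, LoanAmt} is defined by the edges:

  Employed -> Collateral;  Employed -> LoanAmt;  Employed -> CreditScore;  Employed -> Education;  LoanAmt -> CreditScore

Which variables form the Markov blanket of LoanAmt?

Children of LoanAmt: CreditScore.
Parents of LoanAmt: Employed.
Parents of each child, excluding LoanAmt:
  CreditScore: Employed
Union: {Employed} ∪ {CreditScore} ∪ {Employed} = {CreditScore, Employed}.

{CreditScore, Employed}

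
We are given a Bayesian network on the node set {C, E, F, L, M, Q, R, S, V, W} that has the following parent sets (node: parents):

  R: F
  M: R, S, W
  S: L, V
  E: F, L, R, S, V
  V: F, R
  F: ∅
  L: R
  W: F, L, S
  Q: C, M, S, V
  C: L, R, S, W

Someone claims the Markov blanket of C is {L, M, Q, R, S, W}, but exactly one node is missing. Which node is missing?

V

C's parents: L, R, S, W.
Children of C: Q.
Co-parents of C (other parents of its children):
  parents(Q) \ {C} = {M, S, V}.
MB(C) = {L, M, Q, R, S, V, W}.
Comparing with the claimed set, V is missing.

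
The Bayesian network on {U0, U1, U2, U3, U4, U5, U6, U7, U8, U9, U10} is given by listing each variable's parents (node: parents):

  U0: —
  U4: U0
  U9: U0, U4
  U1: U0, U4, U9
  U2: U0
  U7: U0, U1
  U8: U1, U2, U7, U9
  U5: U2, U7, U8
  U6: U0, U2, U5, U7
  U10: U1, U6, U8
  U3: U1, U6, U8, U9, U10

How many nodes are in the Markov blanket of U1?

9

By definition, MB(U1) is built from U1's parents, U1's children, and the co-parents of U1.
Pa(U1) = {U0, U4, U9}.
U1 has children U3, U7, U8, U10.
For each child, the remaining parents (spouses of U1):
  parents(U7) \ {U1} = {U0}.
  parents(U8) \ {U1} = {U2, U7, U9}.
  U10's other parents are U6, U8.
  parents(U3) \ {U1} = {U6, U8, U9, U10}.
MB(U1) = {U0, U2, U3, U4, U6, U7, U8, U9, U10}, which has 9 nodes.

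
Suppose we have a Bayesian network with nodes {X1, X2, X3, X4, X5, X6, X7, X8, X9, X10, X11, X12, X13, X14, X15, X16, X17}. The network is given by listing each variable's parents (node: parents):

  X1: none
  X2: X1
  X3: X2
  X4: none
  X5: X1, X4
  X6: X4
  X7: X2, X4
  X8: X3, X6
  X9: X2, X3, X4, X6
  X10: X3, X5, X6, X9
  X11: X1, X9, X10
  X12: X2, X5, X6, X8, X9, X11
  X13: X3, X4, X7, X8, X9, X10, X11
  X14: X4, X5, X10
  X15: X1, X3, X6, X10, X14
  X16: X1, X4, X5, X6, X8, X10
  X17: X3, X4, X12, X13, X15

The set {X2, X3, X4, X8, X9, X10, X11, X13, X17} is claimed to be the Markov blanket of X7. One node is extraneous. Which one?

X17

Recall MB(v) = parents ∪ children ∪ spouses, where spouses are the other parents of v's children.
Pa(X7) = {X2, X4}.
X7 has child X13.
Other parents of X7's children:
  X13's other parents are X3, X4, X8, X9, X10, X11.
MB(X7) = {X2, X3, X4, X8, X9, X10, X11, X13}.
X17 is neither a parent, child, nor co-parent of X7, so it does not belong.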